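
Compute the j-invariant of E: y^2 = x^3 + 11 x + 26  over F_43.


Delta = -16(4 a^3 + 27 b^2) mod 43 = 23
-1728 * (4 a)^3 = -1728 * (4*11)^3 mod 43 = 35
j = 35 * 23^(-1) mod 43 = 9

j = 9 (mod 43)


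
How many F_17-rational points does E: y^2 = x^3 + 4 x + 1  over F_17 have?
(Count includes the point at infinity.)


For each x in F_17, count y with y^2 = x^3 + 4 x + 1 mod 17:
  x = 0: RHS = 1, y in [1, 16]  -> 2 point(s)
  x = 2: RHS = 0, y in [0]  -> 1 point(s)
  x = 4: RHS = 13, y in [8, 9]  -> 2 point(s)
  x = 7: RHS = 15, y in [7, 10]  -> 2 point(s)
  x = 8: RHS = 1, y in [1, 16]  -> 2 point(s)
  x = 9: RHS = 1, y in [1, 16]  -> 2 point(s)
  x = 10: RHS = 4, y in [2, 15]  -> 2 point(s)
  x = 11: RHS = 16, y in [4, 13]  -> 2 point(s)
  x = 12: RHS = 9, y in [3, 14]  -> 2 point(s)
  x = 14: RHS = 13, y in [8, 9]  -> 2 point(s)
  x = 15: RHS = 2, y in [6, 11]  -> 2 point(s)
  x = 16: RHS = 13, y in [8, 9]  -> 2 point(s)
Affine points: 23. Add the point at infinity: total = 24.

#E(F_17) = 24


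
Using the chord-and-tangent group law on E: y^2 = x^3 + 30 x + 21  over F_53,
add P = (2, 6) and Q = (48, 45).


P != Q, so use the chord formula.
s = (y2 - y1) / (x2 - x1) = (39) / (46) mod 53 = 2
x3 = s^2 - x1 - x2 mod 53 = 2^2 - 2 - 48 = 7
y3 = s (x1 - x3) - y1 mod 53 = 2 * (2 - 7) - 6 = 37

P + Q = (7, 37)


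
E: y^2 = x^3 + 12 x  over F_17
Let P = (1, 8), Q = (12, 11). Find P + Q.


P != Q, so use the chord formula.
s = (y2 - y1) / (x2 - x1) = (3) / (11) mod 17 = 8
x3 = s^2 - x1 - x2 mod 17 = 8^2 - 1 - 12 = 0
y3 = s (x1 - x3) - y1 mod 17 = 8 * (1 - 0) - 8 = 0

P + Q = (0, 0)


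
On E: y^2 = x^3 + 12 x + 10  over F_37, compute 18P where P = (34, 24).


k = 18 = 10010_2 (binary, LSB first: 01001)
Double-and-add from P = (34, 24):
  bit 0 = 0: acc unchanged = O
  bit 1 = 1: acc = O + (36, 16) = (36, 16)
  bit 2 = 0: acc unchanged = (36, 16)
  bit 3 = 0: acc unchanged = (36, 16)
  bit 4 = 1: acc = (36, 16) + (26, 8) = (23, 24)

18P = (23, 24)


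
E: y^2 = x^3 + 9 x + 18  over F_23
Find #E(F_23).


For each x in F_23, count y with y^2 = x^3 + 9 x + 18 mod 23:
  x = 0: RHS = 18, y in [8, 15]  -> 2 point(s)
  x = 3: RHS = 3, y in [7, 16]  -> 2 point(s)
  x = 4: RHS = 3, y in [7, 16]  -> 2 point(s)
  x = 5: RHS = 4, y in [2, 21]  -> 2 point(s)
  x = 6: RHS = 12, y in [9, 14]  -> 2 point(s)
  x = 8: RHS = 4, y in [2, 21]  -> 2 point(s)
  x = 9: RHS = 0, y in [0]  -> 1 point(s)
  x = 10: RHS = 4, y in [2, 21]  -> 2 point(s)
  x = 13: RHS = 9, y in [3, 20]  -> 2 point(s)
  x = 14: RHS = 13, y in [6, 17]  -> 2 point(s)
  x = 15: RHS = 9, y in [3, 20]  -> 2 point(s)
  x = 16: RHS = 3, y in [7, 16]  -> 2 point(s)
  x = 17: RHS = 1, y in [1, 22]  -> 2 point(s)
  x = 18: RHS = 9, y in [3, 20]  -> 2 point(s)
  x = 22: RHS = 8, y in [10, 13]  -> 2 point(s)
Affine points: 29. Add the point at infinity: total = 30.

#E(F_23) = 30


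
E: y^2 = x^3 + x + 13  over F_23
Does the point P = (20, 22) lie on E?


Check whether y^2 = x^3 + 1 x + 13 (mod 23) for (x, y) = (20, 22).
LHS: y^2 = 22^2 mod 23 = 1
RHS: x^3 + 1 x + 13 = 20^3 + 1*20 + 13 mod 23 = 6
LHS != RHS

No, not on the curve


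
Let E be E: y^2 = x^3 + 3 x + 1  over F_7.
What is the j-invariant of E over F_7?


Delta = -16(4 a^3 + 27 b^2) mod 7 = 3
-1728 * (4 a)^3 = -1728 * (4*3)^3 mod 7 = 6
j = 6 * 3^(-1) mod 7 = 2

j = 2 (mod 7)


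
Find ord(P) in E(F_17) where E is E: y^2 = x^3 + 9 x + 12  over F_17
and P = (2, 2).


Compute successive multiples of P until we hit O:
  1P = (2, 2)
  2P = (14, 3)
  3P = (16, 11)
  4P = (8, 16)
  5P = (3, 7)
  6P = (3, 10)
  7P = (8, 1)
  8P = (16, 6)
  ... (continuing to 11P)
  11P = O

ord(P) = 11


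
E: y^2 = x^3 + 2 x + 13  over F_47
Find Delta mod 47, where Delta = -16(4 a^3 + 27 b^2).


4 a^3 + 27 b^2 = 4*2^3 + 27*13^2 = 32 + 4563 = 4595
Delta = -16 * (4595) = -73520
Delta mod 47 = 35

Delta = 35 (mod 47)


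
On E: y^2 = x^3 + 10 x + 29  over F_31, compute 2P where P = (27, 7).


Doubling: s = (3 x1^2 + a) / (2 y1)
s = (3*27^2 + 10) / (2*7) mod 31 = 13
x3 = s^2 - 2 x1 mod 31 = 13^2 - 2*27 = 22
y3 = s (x1 - x3) - y1 mod 31 = 13 * (27 - 22) - 7 = 27

2P = (22, 27)


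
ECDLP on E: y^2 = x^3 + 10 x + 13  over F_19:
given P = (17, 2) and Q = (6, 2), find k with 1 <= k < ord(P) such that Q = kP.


Enumerate multiples of P until we hit Q = (6, 2):
  1P = (17, 2)
  2P = (1, 10)
  3P = (6, 2)
Match found at i = 3.

k = 3


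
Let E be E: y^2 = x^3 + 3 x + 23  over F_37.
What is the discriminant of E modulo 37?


4 a^3 + 27 b^2 = 4*3^3 + 27*23^2 = 108 + 14283 = 14391
Delta = -16 * (14391) = -230256
Delta mod 37 = 32

Delta = 32 (mod 37)


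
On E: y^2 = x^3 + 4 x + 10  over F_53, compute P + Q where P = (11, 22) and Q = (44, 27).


P != Q, so use the chord formula.
s = (y2 - y1) / (x2 - x1) = (5) / (33) mod 53 = 13
x3 = s^2 - x1 - x2 mod 53 = 13^2 - 11 - 44 = 8
y3 = s (x1 - x3) - y1 mod 53 = 13 * (11 - 8) - 22 = 17

P + Q = (8, 17)


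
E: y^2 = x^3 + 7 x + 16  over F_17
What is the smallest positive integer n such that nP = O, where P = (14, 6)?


Compute successive multiples of P until we hit O:
  1P = (14, 6)
  2P = (6, 11)
  3P = (12, 14)
  4P = (7, 0)
  5P = (12, 3)
  6P = (6, 6)
  7P = (14, 11)
  8P = O

ord(P) = 8


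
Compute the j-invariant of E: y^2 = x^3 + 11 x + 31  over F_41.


Delta = -16(4 a^3 + 27 b^2) mod 41 = 28
-1728 * (4 a)^3 = -1728 * (4*11)^3 mod 41 = 2
j = 2 * 28^(-1) mod 41 = 3

j = 3 (mod 41)


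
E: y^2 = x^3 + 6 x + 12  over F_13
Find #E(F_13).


For each x in F_13, count y with y^2 = x^3 + 6 x + 12 mod 13:
  x = 0: RHS = 12, y in [5, 8]  -> 2 point(s)
  x = 4: RHS = 9, y in [3, 10]  -> 2 point(s)
  x = 6: RHS = 4, y in [2, 11]  -> 2 point(s)
  x = 8: RHS = 0, y in [0]  -> 1 point(s)
Affine points: 7. Add the point at infinity: total = 8.

#E(F_13) = 8


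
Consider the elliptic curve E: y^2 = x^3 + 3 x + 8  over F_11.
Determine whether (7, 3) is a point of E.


Check whether y^2 = x^3 + 3 x + 8 (mod 11) for (x, y) = (7, 3).
LHS: y^2 = 3^2 mod 11 = 9
RHS: x^3 + 3 x + 8 = 7^3 + 3*7 + 8 mod 11 = 9
LHS = RHS

Yes, on the curve


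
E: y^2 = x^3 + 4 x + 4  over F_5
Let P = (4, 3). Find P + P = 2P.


Doubling: s = (3 x1^2 + a) / (2 y1)
s = (3*4^2 + 4) / (2*3) mod 5 = 2
x3 = s^2 - 2 x1 mod 5 = 2^2 - 2*4 = 1
y3 = s (x1 - x3) - y1 mod 5 = 2 * (4 - 1) - 3 = 3

2P = (1, 3)


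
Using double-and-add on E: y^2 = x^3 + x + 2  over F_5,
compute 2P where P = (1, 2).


k = 2 = 10_2 (binary, LSB first: 01)
Double-and-add from P = (1, 2):
  bit 0 = 0: acc unchanged = O
  bit 1 = 1: acc = O + (4, 0) = (4, 0)

2P = (4, 0)


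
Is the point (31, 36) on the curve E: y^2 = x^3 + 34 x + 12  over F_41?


Check whether y^2 = x^3 + 34 x + 12 (mod 41) for (x, y) = (31, 36).
LHS: y^2 = 36^2 mod 41 = 25
RHS: x^3 + 34 x + 12 = 31^3 + 34*31 + 12 mod 41 = 25
LHS = RHS

Yes, on the curve


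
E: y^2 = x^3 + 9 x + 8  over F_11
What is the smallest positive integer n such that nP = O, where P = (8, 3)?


Compute successive multiples of P until we hit O:
  1P = (8, 3)
  2P = (9, 2)
  3P = (6, 6)
  4P = (2, 10)
  5P = (10, 3)
  6P = (4, 8)
  7P = (4, 3)
  8P = (10, 8)
  ... (continuing to 13P)
  13P = O

ord(P) = 13


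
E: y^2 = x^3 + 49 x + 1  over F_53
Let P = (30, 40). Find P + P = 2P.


Doubling: s = (3 x1^2 + a) / (2 y1)
s = (3*30^2 + 49) / (2*40) mod 53 = 39
x3 = s^2 - 2 x1 mod 53 = 39^2 - 2*30 = 30
y3 = s (x1 - x3) - y1 mod 53 = 39 * (30 - 30) - 40 = 13

2P = (30, 13)


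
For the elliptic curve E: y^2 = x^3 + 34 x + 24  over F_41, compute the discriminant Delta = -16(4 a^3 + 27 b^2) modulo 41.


4 a^3 + 27 b^2 = 4*34^3 + 27*24^2 = 157216 + 15552 = 172768
Delta = -16 * (172768) = -2764288
Delta mod 41 = 14

Delta = 14 (mod 41)


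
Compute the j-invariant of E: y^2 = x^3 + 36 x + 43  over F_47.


Delta = -16(4 a^3 + 27 b^2) mod 47 = 17
-1728 * (4 a)^3 = -1728 * (4*36)^3 mod 47 = 15
j = 15 * 17^(-1) mod 47 = 23

j = 23 (mod 47)


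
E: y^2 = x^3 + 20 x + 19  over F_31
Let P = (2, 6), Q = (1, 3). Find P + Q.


P != Q, so use the chord formula.
s = (y2 - y1) / (x2 - x1) = (28) / (30) mod 31 = 3
x3 = s^2 - x1 - x2 mod 31 = 3^2 - 2 - 1 = 6
y3 = s (x1 - x3) - y1 mod 31 = 3 * (2 - 6) - 6 = 13

P + Q = (6, 13)


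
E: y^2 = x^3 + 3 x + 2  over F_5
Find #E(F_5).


For each x in F_5, count y with y^2 = x^3 + 3 x + 2 mod 5:
  x = 1: RHS = 1, y in [1, 4]  -> 2 point(s)
  x = 2: RHS = 1, y in [1, 4]  -> 2 point(s)
Affine points: 4. Add the point at infinity: total = 5.

#E(F_5) = 5


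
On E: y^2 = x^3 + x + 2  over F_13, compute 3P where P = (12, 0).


k = 3 = 11_2 (binary, LSB first: 11)
Double-and-add from P = (12, 0):
  bit 0 = 1: acc = O + (12, 0) = (12, 0)
  bit 1 = 1: acc = (12, 0) + O = (12, 0)

3P = (12, 0)


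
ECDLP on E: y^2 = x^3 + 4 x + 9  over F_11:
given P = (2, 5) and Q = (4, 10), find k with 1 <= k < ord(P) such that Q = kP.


Enumerate multiples of P until we hit Q = (4, 10):
  1P = (2, 5)
  2P = (10, 2)
  3P = (0, 8)
  4P = (3, 2)
  5P = (4, 1)
  6P = (9, 9)
  7P = (1, 5)
  8P = (8, 6)
  9P = (5, 0)
  10P = (8, 5)
  11P = (1, 6)
  12P = (9, 2)
  13P = (4, 10)
Match found at i = 13.

k = 13


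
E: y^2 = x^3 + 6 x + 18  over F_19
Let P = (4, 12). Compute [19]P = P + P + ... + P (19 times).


k = 19 = 10011_2 (binary, LSB first: 11001)
Double-and-add from P = (4, 12):
  bit 0 = 1: acc = O + (4, 12) = (4, 12)
  bit 1 = 1: acc = (4, 12) + (3, 14) = (16, 12)
  bit 2 = 0: acc unchanged = (16, 12)
  bit 3 = 0: acc unchanged = (16, 12)
  bit 4 = 1: acc = (16, 12) + (7, 2) = (16, 7)

19P = (16, 7)


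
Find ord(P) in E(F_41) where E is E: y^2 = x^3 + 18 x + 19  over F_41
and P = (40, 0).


Compute successive multiples of P until we hit O:
  1P = (40, 0)
  2P = O

ord(P) = 2


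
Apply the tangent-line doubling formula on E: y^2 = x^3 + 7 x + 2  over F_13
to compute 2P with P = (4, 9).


Doubling: s = (3 x1^2 + a) / (2 y1)
s = (3*4^2 + 7) / (2*9) mod 13 = 11
x3 = s^2 - 2 x1 mod 13 = 11^2 - 2*4 = 9
y3 = s (x1 - x3) - y1 mod 13 = 11 * (4 - 9) - 9 = 1

2P = (9, 1)


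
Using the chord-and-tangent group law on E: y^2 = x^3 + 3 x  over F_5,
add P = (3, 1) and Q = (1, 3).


P != Q, so use the chord formula.
s = (y2 - y1) / (x2 - x1) = (2) / (3) mod 5 = 4
x3 = s^2 - x1 - x2 mod 5 = 4^2 - 3 - 1 = 2
y3 = s (x1 - x3) - y1 mod 5 = 4 * (3 - 2) - 1 = 3

P + Q = (2, 3)


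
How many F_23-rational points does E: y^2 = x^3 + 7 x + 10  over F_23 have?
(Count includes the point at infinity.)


For each x in F_23, count y with y^2 = x^3 + 7 x + 10 mod 23:
  x = 1: RHS = 18, y in [8, 15]  -> 2 point(s)
  x = 2: RHS = 9, y in [3, 20]  -> 2 point(s)
  x = 3: RHS = 12, y in [9, 14]  -> 2 point(s)
  x = 5: RHS = 9, y in [3, 20]  -> 2 point(s)
  x = 8: RHS = 3, y in [7, 16]  -> 2 point(s)
  x = 14: RHS = 0, y in [0]  -> 1 point(s)
  x = 16: RHS = 9, y in [3, 20]  -> 2 point(s)
  x = 20: RHS = 8, y in [10, 13]  -> 2 point(s)
  x = 22: RHS = 2, y in [5, 18]  -> 2 point(s)
Affine points: 17. Add the point at infinity: total = 18.

#E(F_23) = 18


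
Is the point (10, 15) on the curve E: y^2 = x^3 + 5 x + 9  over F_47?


Check whether y^2 = x^3 + 5 x + 9 (mod 47) for (x, y) = (10, 15).
LHS: y^2 = 15^2 mod 47 = 37
RHS: x^3 + 5 x + 9 = 10^3 + 5*10 + 9 mod 47 = 25
LHS != RHS

No, not on the curve


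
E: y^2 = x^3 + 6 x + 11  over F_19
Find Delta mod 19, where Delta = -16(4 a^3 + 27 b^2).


4 a^3 + 27 b^2 = 4*6^3 + 27*11^2 = 864 + 3267 = 4131
Delta = -16 * (4131) = -66096
Delta mod 19 = 5

Delta = 5 (mod 19)


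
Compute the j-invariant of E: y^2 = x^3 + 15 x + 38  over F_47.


Delta = -16(4 a^3 + 27 b^2) mod 47 = 35
-1728 * (4 a)^3 = -1728 * (4*15)^3 mod 47 = 9
j = 9 * 35^(-1) mod 47 = 11

j = 11 (mod 47)


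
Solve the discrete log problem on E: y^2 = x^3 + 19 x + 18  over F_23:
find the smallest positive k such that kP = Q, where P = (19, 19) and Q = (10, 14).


Enumerate multiples of P until we hit Q = (10, 14):
  1P = (19, 19)
  2P = (21, 15)
  3P = (10, 9)
  4P = (10, 14)
Match found at i = 4.

k = 4


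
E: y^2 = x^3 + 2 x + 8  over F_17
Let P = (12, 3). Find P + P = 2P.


Doubling: s = (3 x1^2 + a) / (2 y1)
s = (3*12^2 + 2) / (2*3) mod 17 = 10
x3 = s^2 - 2 x1 mod 17 = 10^2 - 2*12 = 8
y3 = s (x1 - x3) - y1 mod 17 = 10 * (12 - 8) - 3 = 3

2P = (8, 3)


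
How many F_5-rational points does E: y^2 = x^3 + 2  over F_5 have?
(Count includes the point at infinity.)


For each x in F_5, count y with y^2 = x^3 + 0 x + 2 mod 5:
  x = 2: RHS = 0, y in [0]  -> 1 point(s)
  x = 3: RHS = 4, y in [2, 3]  -> 2 point(s)
  x = 4: RHS = 1, y in [1, 4]  -> 2 point(s)
Affine points: 5. Add the point at infinity: total = 6.

#E(F_5) = 6


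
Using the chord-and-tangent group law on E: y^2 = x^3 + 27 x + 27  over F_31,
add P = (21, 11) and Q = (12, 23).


P != Q, so use the chord formula.
s = (y2 - y1) / (x2 - x1) = (12) / (22) mod 31 = 9
x3 = s^2 - x1 - x2 mod 31 = 9^2 - 21 - 12 = 17
y3 = s (x1 - x3) - y1 mod 31 = 9 * (21 - 17) - 11 = 25

P + Q = (17, 25)


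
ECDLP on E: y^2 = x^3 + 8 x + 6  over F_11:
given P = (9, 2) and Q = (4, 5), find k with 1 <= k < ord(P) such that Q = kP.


Enumerate multiples of P until we hit Q = (4, 5):
  1P = (9, 2)
  2P = (7, 8)
  3P = (4, 5)
Match found at i = 3.

k = 3


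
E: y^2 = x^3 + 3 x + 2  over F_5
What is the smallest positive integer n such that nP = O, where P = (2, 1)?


Compute successive multiples of P until we hit O:
  1P = (2, 1)
  2P = (1, 4)
  3P = (1, 1)
  4P = (2, 4)
  5P = O

ord(P) = 5


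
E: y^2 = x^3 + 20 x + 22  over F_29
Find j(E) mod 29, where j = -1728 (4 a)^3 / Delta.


Delta = -16(4 a^3 + 27 b^2) mod 29 = 26
-1728 * (4 a)^3 = -1728 * (4*20)^3 mod 29 = 2
j = 2 * 26^(-1) mod 29 = 9

j = 9 (mod 29)


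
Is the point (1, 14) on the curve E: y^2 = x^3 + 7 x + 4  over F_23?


Check whether y^2 = x^3 + 7 x + 4 (mod 23) for (x, y) = (1, 14).
LHS: y^2 = 14^2 mod 23 = 12
RHS: x^3 + 7 x + 4 = 1^3 + 7*1 + 4 mod 23 = 12
LHS = RHS

Yes, on the curve


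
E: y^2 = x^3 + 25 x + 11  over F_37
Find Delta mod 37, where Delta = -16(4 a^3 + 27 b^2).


4 a^3 + 27 b^2 = 4*25^3 + 27*11^2 = 62500 + 3267 = 65767
Delta = -16 * (65767) = -1052272
Delta mod 37 = 8

Delta = 8 (mod 37)


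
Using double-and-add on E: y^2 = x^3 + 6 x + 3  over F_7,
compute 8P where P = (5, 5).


k = 8 = 1000_2 (binary, LSB first: 0001)
Double-and-add from P = (5, 5):
  bit 0 = 0: acc unchanged = O
  bit 1 = 0: acc unchanged = O
  bit 2 = 0: acc unchanged = O
  bit 3 = 1: acc = O + (5, 2) = (5, 2)

8P = (5, 2)


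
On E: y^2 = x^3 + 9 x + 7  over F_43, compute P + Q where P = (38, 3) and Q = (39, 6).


P != Q, so use the chord formula.
s = (y2 - y1) / (x2 - x1) = (3) / (1) mod 43 = 3
x3 = s^2 - x1 - x2 mod 43 = 3^2 - 38 - 39 = 18
y3 = s (x1 - x3) - y1 mod 43 = 3 * (38 - 18) - 3 = 14

P + Q = (18, 14)


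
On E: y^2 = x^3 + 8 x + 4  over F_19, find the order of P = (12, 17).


Compute successive multiples of P until we hit O:
  1P = (12, 17)
  2P = (11, 6)
  3P = (3, 6)
  4P = (13, 5)
  5P = (5, 13)
  6P = (0, 17)
  7P = (7, 2)
  8P = (9, 11)
  ... (continuing to 23P)
  23P = O

ord(P) = 23


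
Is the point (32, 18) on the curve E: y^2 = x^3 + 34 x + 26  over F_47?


Check whether y^2 = x^3 + 34 x + 26 (mod 47) for (x, y) = (32, 18).
LHS: y^2 = 18^2 mod 47 = 42
RHS: x^3 + 34 x + 26 = 32^3 + 34*32 + 26 mod 47 = 42
LHS = RHS

Yes, on the curve


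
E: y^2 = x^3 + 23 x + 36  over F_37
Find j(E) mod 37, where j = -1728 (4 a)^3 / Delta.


Delta = -16(4 a^3 + 27 b^2) mod 37 = 26
-1728 * (4 a)^3 = -1728 * (4*23)^3 mod 37 = 31
j = 31 * 26^(-1) mod 37 = 14

j = 14 (mod 37)


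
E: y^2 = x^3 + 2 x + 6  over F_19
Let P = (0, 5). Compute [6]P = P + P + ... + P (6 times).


k = 6 = 110_2 (binary, LSB first: 011)
Double-and-add from P = (0, 5):
  bit 0 = 0: acc unchanged = O
  bit 1 = 1: acc = O + (16, 7) = (16, 7)
  bit 2 = 1: acc = (16, 7) + (10, 0) = (16, 12)

6P = (16, 12)


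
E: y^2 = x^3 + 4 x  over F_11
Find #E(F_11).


For each x in F_11, count y with y^2 = x^3 + 4 x + 0 mod 11:
  x = 0: RHS = 0, y in [0]  -> 1 point(s)
  x = 1: RHS = 5, y in [4, 7]  -> 2 point(s)
  x = 2: RHS = 5, y in [4, 7]  -> 2 point(s)
  x = 4: RHS = 3, y in [5, 6]  -> 2 point(s)
  x = 6: RHS = 9, y in [3, 8]  -> 2 point(s)
  x = 8: RHS = 5, y in [4, 7]  -> 2 point(s)
Affine points: 11. Add the point at infinity: total = 12.

#E(F_11) = 12


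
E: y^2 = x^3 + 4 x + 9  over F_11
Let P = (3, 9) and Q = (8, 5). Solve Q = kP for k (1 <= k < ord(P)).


Enumerate multiples of P until we hit Q = (8, 5):
  1P = (3, 9)
  2P = (8, 5)
Match found at i = 2.

k = 2


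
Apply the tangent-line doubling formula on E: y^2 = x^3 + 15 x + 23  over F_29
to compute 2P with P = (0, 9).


Doubling: s = (3 x1^2 + a) / (2 y1)
s = (3*0^2 + 15) / (2*9) mod 29 = 25
x3 = s^2 - 2 x1 mod 29 = 25^2 - 2*0 = 16
y3 = s (x1 - x3) - y1 mod 29 = 25 * (0 - 16) - 9 = 26

2P = (16, 26)


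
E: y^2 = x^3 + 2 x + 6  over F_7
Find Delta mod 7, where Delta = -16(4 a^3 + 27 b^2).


4 a^3 + 27 b^2 = 4*2^3 + 27*6^2 = 32 + 972 = 1004
Delta = -16 * (1004) = -16064
Delta mod 7 = 1

Delta = 1 (mod 7)


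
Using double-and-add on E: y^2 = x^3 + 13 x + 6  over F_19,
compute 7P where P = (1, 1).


k = 7 = 111_2 (binary, LSB first: 111)
Double-and-add from P = (1, 1):
  bit 0 = 1: acc = O + (1, 1) = (1, 1)
  bit 1 = 1: acc = (1, 1) + (5, 5) = (14, 5)
  bit 2 = 1: acc = (14, 5) + (15, 2) = (18, 7)

7P = (18, 7)


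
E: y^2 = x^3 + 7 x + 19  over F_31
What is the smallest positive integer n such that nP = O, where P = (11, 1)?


Compute successive multiples of P until we hit O:
  1P = (11, 1)
  2P = (10, 29)
  3P = (19, 6)
  4P = (29, 11)
  5P = (7, 15)
  6P = (2, 14)
  7P = (22, 8)
  8P = (23, 28)
  ... (continuing to 39P)
  39P = O

ord(P) = 39


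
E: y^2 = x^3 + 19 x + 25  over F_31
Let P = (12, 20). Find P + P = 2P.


Doubling: s = (3 x1^2 + a) / (2 y1)
s = (3*12^2 + 19) / (2*20) mod 31 = 26
x3 = s^2 - 2 x1 mod 31 = 26^2 - 2*12 = 1
y3 = s (x1 - x3) - y1 mod 31 = 26 * (12 - 1) - 20 = 18

2P = (1, 18)


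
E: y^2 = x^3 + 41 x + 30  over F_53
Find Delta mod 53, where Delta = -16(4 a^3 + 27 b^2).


4 a^3 + 27 b^2 = 4*41^3 + 27*30^2 = 275684 + 24300 = 299984
Delta = -16 * (299984) = -4799744
Delta mod 53 = 42

Delta = 42 (mod 53)


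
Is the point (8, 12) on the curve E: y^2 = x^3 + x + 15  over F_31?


Check whether y^2 = x^3 + 1 x + 15 (mod 31) for (x, y) = (8, 12).
LHS: y^2 = 12^2 mod 31 = 20
RHS: x^3 + 1 x + 15 = 8^3 + 1*8 + 15 mod 31 = 8
LHS != RHS

No, not on the curve


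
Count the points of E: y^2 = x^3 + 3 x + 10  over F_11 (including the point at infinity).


For each x in F_11, count y with y^2 = x^3 + 3 x + 10 mod 11:
  x = 1: RHS = 3, y in [5, 6]  -> 2 point(s)
  x = 4: RHS = 9, y in [3, 8]  -> 2 point(s)
  x = 7: RHS = 0, y in [0]  -> 1 point(s)
Affine points: 5. Add the point at infinity: total = 6.

#E(F_11) = 6


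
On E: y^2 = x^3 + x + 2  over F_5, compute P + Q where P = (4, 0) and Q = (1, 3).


P != Q, so use the chord formula.
s = (y2 - y1) / (x2 - x1) = (3) / (2) mod 5 = 4
x3 = s^2 - x1 - x2 mod 5 = 4^2 - 4 - 1 = 1
y3 = s (x1 - x3) - y1 mod 5 = 4 * (4 - 1) - 0 = 2

P + Q = (1, 2)


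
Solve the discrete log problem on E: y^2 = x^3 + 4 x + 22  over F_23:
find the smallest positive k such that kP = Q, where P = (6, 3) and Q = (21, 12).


Enumerate multiples of P until we hit Q = (21, 12):
  1P = (6, 3)
  2P = (17, 14)
  3P = (1, 2)
  4P = (5, 11)
  5P = (7, 5)
  6P = (14, 4)
  7P = (12, 2)
  8P = (21, 11)
  9P = (20, 11)
  10P = (10, 21)
  11P = (10, 2)
  12P = (20, 12)
  13P = (21, 12)
Match found at i = 13.

k = 13


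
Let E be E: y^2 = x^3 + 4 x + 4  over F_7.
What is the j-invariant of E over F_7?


Delta = -16(4 a^3 + 27 b^2) mod 7 = 3
-1728 * (4 a)^3 = -1728 * (4*4)^3 mod 7 = 1
j = 1 * 3^(-1) mod 7 = 5

j = 5 (mod 7)


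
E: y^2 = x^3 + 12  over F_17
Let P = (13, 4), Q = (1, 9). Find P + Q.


P != Q, so use the chord formula.
s = (y2 - y1) / (x2 - x1) = (5) / (5) mod 17 = 1
x3 = s^2 - x1 - x2 mod 17 = 1^2 - 13 - 1 = 4
y3 = s (x1 - x3) - y1 mod 17 = 1 * (13 - 4) - 4 = 5

P + Q = (4, 5)


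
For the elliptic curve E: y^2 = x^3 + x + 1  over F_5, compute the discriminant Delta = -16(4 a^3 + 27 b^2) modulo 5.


4 a^3 + 27 b^2 = 4*1^3 + 27*1^2 = 4 + 27 = 31
Delta = -16 * (31) = -496
Delta mod 5 = 4

Delta = 4 (mod 5)


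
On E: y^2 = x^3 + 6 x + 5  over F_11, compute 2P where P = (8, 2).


Doubling: s = (3 x1^2 + a) / (2 y1)
s = (3*8^2 + 6) / (2*2) mod 11 = 0
x3 = s^2 - 2 x1 mod 11 = 0^2 - 2*8 = 6
y3 = s (x1 - x3) - y1 mod 11 = 0 * (8 - 6) - 2 = 9

2P = (6, 9)


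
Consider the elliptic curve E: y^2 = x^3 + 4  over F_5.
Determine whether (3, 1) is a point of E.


Check whether y^2 = x^3 + 0 x + 4 (mod 5) for (x, y) = (3, 1).
LHS: y^2 = 1^2 mod 5 = 1
RHS: x^3 + 0 x + 4 = 3^3 + 0*3 + 4 mod 5 = 1
LHS = RHS

Yes, on the curve


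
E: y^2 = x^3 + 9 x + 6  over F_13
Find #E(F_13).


For each x in F_13, count y with y^2 = x^3 + 9 x + 6 mod 13:
  x = 1: RHS = 3, y in [4, 9]  -> 2 point(s)
  x = 6: RHS = 3, y in [4, 9]  -> 2 point(s)
  x = 7: RHS = 9, y in [3, 10]  -> 2 point(s)
  x = 9: RHS = 10, y in [6, 7]  -> 2 point(s)
  x = 10: RHS = 4, y in [2, 11]  -> 2 point(s)
  x = 12: RHS = 9, y in [3, 10]  -> 2 point(s)
Affine points: 12. Add the point at infinity: total = 13.

#E(F_13) = 13


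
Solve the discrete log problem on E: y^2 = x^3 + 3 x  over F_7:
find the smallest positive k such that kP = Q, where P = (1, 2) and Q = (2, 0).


Enumerate multiples of P until we hit Q = (2, 0):
  1P = (1, 2)
  2P = (2, 0)
Match found at i = 2.

k = 2


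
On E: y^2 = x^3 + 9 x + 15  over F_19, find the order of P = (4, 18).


Compute successive multiples of P until we hit O:
  1P = (4, 18)
  2P = (11, 1)
  3P = (13, 12)
  4P = (13, 7)
  5P = (11, 18)
  6P = (4, 1)
  7P = O

ord(P) = 7


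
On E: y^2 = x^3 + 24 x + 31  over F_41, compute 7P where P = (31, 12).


k = 7 = 111_2 (binary, LSB first: 111)
Double-and-add from P = (31, 12):
  bit 0 = 1: acc = O + (31, 12) = (31, 12)
  bit 1 = 1: acc = (31, 12) + (28, 8) = (2, 13)
  bit 2 = 1: acc = (2, 13) + (10, 0) = (31, 29)

7P = (31, 29)


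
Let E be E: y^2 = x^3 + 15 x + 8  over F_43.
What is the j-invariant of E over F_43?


Delta = -16(4 a^3 + 27 b^2) mod 43 = 33
-1728 * (4 a)^3 = -1728 * (4*15)^3 mod 43 = 41
j = 41 * 33^(-1) mod 43 = 26

j = 26 (mod 43)


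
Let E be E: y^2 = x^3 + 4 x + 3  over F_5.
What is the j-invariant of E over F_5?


Delta = -16(4 a^3 + 27 b^2) mod 5 = 1
-1728 * (4 a)^3 = -1728 * (4*4)^3 mod 5 = 2
j = 2 * 1^(-1) mod 5 = 2

j = 2 (mod 5)


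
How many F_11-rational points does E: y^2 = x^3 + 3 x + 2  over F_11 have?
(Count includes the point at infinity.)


For each x in F_11, count y with y^2 = x^3 + 3 x + 2 mod 11:
  x = 2: RHS = 5, y in [4, 7]  -> 2 point(s)
  x = 3: RHS = 5, y in [4, 7]  -> 2 point(s)
  x = 4: RHS = 1, y in [1, 10]  -> 2 point(s)
  x = 6: RHS = 5, y in [4, 7]  -> 2 point(s)
  x = 7: RHS = 3, y in [5, 6]  -> 2 point(s)
  x = 10: RHS = 9, y in [3, 8]  -> 2 point(s)
Affine points: 12. Add the point at infinity: total = 13.

#E(F_11) = 13


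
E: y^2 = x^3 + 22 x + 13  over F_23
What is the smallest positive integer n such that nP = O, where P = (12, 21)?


Compute successive multiples of P until we hit O:
  1P = (12, 21)
  2P = (7, 21)
  3P = (4, 2)
  4P = (13, 14)
  5P = (1, 17)
  6P = (5, 15)
  7P = (18, 10)
  8P = (20, 9)
  ... (continuing to 25P)
  25P = O

ord(P) = 25


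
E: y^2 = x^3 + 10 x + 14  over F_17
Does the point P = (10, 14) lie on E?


Check whether y^2 = x^3 + 10 x + 14 (mod 17) for (x, y) = (10, 14).
LHS: y^2 = 14^2 mod 17 = 9
RHS: x^3 + 10 x + 14 = 10^3 + 10*10 + 14 mod 17 = 9
LHS = RHS

Yes, on the curve


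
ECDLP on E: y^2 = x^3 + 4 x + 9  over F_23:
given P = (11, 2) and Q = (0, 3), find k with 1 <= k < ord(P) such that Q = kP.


Enumerate multiples of P until we hit Q = (0, 3):
  1P = (11, 2)
  2P = (14, 16)
  3P = (7, 9)
  4P = (21, 4)
  5P = (3, 18)
  6P = (13, 2)
  7P = (22, 21)
  8P = (8, 22)
  9P = (5, 4)
  10P = (2, 18)
  11P = (16, 12)
  12P = (0, 20)
  13P = (20, 19)
  14P = (18, 18)
  15P = (18, 5)
  16P = (20, 4)
  17P = (0, 3)
Match found at i = 17.

k = 17


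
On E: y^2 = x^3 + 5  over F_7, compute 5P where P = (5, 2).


k = 5 = 101_2 (binary, LSB first: 101)
Double-and-add from P = (5, 2):
  bit 0 = 1: acc = O + (5, 2) = (5, 2)
  bit 1 = 0: acc unchanged = (5, 2)
  bit 2 = 1: acc = (5, 2) + (3, 2) = (6, 5)

5P = (6, 5)


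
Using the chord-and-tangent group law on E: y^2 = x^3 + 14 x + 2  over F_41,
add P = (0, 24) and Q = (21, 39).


P != Q, so use the chord formula.
s = (y2 - y1) / (x2 - x1) = (15) / (21) mod 41 = 30
x3 = s^2 - x1 - x2 mod 41 = 30^2 - 0 - 21 = 18
y3 = s (x1 - x3) - y1 mod 41 = 30 * (0 - 18) - 24 = 10

P + Q = (18, 10)


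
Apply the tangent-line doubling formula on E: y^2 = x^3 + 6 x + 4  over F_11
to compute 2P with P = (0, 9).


Doubling: s = (3 x1^2 + a) / (2 y1)
s = (3*0^2 + 6) / (2*9) mod 11 = 4
x3 = s^2 - 2 x1 mod 11 = 4^2 - 2*0 = 5
y3 = s (x1 - x3) - y1 mod 11 = 4 * (0 - 5) - 9 = 4

2P = (5, 4)


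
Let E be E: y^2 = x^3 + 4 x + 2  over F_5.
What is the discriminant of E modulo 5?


4 a^3 + 27 b^2 = 4*4^3 + 27*2^2 = 256 + 108 = 364
Delta = -16 * (364) = -5824
Delta mod 5 = 1

Delta = 1 (mod 5)


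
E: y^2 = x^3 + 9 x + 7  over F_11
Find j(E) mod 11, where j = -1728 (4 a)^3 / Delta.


Delta = -16(4 a^3 + 27 b^2) mod 11 = 2
-1728 * (4 a)^3 = -1728 * (4*9)^3 mod 11 = 6
j = 6 * 2^(-1) mod 11 = 3

j = 3 (mod 11)


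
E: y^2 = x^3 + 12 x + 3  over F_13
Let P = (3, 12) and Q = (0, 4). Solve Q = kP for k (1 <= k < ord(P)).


Enumerate multiples of P until we hit Q = (0, 4):
  1P = (3, 12)
  2P = (7, 1)
  3P = (0, 9)
  4P = (11, 6)
  5P = (2, 10)
  6P = (12, 9)
  7P = (1, 9)
  8P = (8, 0)
  9P = (1, 4)
  10P = (12, 4)
  11P = (2, 3)
  12P = (11, 7)
  13P = (0, 4)
Match found at i = 13.

k = 13


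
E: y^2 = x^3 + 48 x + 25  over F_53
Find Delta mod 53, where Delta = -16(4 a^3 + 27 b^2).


4 a^3 + 27 b^2 = 4*48^3 + 27*25^2 = 442368 + 16875 = 459243
Delta = -16 * (459243) = -7347888
Delta mod 53 = 32

Delta = 32 (mod 53)


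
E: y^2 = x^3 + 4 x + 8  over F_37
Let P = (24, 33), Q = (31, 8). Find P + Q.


P != Q, so use the chord formula.
s = (y2 - y1) / (x2 - x1) = (12) / (7) mod 37 = 7
x3 = s^2 - x1 - x2 mod 37 = 7^2 - 24 - 31 = 31
y3 = s (x1 - x3) - y1 mod 37 = 7 * (24 - 31) - 33 = 29

P + Q = (31, 29)


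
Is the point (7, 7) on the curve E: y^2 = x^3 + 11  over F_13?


Check whether y^2 = x^3 + 0 x + 11 (mod 13) for (x, y) = (7, 7).
LHS: y^2 = 7^2 mod 13 = 10
RHS: x^3 + 0 x + 11 = 7^3 + 0*7 + 11 mod 13 = 3
LHS != RHS

No, not on the curve


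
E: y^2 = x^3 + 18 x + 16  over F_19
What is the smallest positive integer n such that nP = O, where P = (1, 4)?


Compute successive multiples of P until we hit O:
  1P = (1, 4)
  2P = (4, 0)
  3P = (1, 15)
  4P = O

ord(P) = 4


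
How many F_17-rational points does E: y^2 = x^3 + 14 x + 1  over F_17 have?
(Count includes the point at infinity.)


For each x in F_17, count y with y^2 = x^3 + 14 x + 1 mod 17:
  x = 0: RHS = 1, y in [1, 16]  -> 2 point(s)
  x = 1: RHS = 16, y in [4, 13]  -> 2 point(s)
  x = 3: RHS = 2, y in [6, 11]  -> 2 point(s)
  x = 4: RHS = 2, y in [6, 11]  -> 2 point(s)
  x = 5: RHS = 9, y in [3, 14]  -> 2 point(s)
  x = 7: RHS = 0, y in [0]  -> 1 point(s)
  x = 8: RHS = 13, y in [8, 9]  -> 2 point(s)
  x = 10: RHS = 2, y in [6, 11]  -> 2 point(s)
  x = 13: RHS = 0, y in [0]  -> 1 point(s)
  x = 14: RHS = 0, y in [0]  -> 1 point(s)
  x = 15: RHS = 16, y in [4, 13]  -> 2 point(s)
Affine points: 19. Add the point at infinity: total = 20.

#E(F_17) = 20


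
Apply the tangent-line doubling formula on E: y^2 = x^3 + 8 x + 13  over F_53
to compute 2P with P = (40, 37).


Doubling: s = (3 x1^2 + a) / (2 y1)
s = (3*40^2 + 8) / (2*37) mod 53 = 22
x3 = s^2 - 2 x1 mod 53 = 22^2 - 2*40 = 33
y3 = s (x1 - x3) - y1 mod 53 = 22 * (40 - 33) - 37 = 11

2P = (33, 11)


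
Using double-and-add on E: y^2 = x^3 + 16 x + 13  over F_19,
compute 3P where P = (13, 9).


k = 3 = 11_2 (binary, LSB first: 11)
Double-and-add from P = (13, 9):
  bit 0 = 1: acc = O + (13, 9) = (13, 9)
  bit 1 = 1: acc = (13, 9) + (17, 12) = (5, 16)

3P = (5, 16)


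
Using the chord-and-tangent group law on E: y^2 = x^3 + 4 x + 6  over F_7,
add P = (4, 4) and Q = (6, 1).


P != Q, so use the chord formula.
s = (y2 - y1) / (x2 - x1) = (4) / (2) mod 7 = 2
x3 = s^2 - x1 - x2 mod 7 = 2^2 - 4 - 6 = 1
y3 = s (x1 - x3) - y1 mod 7 = 2 * (4 - 1) - 4 = 2

P + Q = (1, 2)


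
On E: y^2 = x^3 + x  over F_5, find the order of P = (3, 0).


Compute successive multiples of P until we hit O:
  1P = (3, 0)
  2P = O

ord(P) = 2


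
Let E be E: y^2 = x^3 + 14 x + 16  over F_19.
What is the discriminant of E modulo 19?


4 a^3 + 27 b^2 = 4*14^3 + 27*16^2 = 10976 + 6912 = 17888
Delta = -16 * (17888) = -286208
Delta mod 19 = 8

Delta = 8 (mod 19)


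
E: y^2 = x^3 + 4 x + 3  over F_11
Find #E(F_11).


For each x in F_11, count y with y^2 = x^3 + 4 x + 3 mod 11:
  x = 0: RHS = 3, y in [5, 6]  -> 2 point(s)
  x = 3: RHS = 9, y in [3, 8]  -> 2 point(s)
  x = 5: RHS = 5, y in [4, 7]  -> 2 point(s)
  x = 6: RHS = 1, y in [1, 10]  -> 2 point(s)
  x = 7: RHS = 0, y in [0]  -> 1 point(s)
  x = 9: RHS = 9, y in [3, 8]  -> 2 point(s)
  x = 10: RHS = 9, y in [3, 8]  -> 2 point(s)
Affine points: 13. Add the point at infinity: total = 14.

#E(F_11) = 14


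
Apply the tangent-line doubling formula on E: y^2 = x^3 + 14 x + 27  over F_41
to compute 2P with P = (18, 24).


Doubling: s = (3 x1^2 + a) / (2 y1)
s = (3*18^2 + 14) / (2*24) mod 41 = 12
x3 = s^2 - 2 x1 mod 41 = 12^2 - 2*18 = 26
y3 = s (x1 - x3) - y1 mod 41 = 12 * (18 - 26) - 24 = 3

2P = (26, 3)


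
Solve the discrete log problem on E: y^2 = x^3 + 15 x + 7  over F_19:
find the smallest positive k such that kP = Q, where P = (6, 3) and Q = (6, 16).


Enumerate multiples of P until we hit Q = (6, 16):
  1P = (6, 3)
  2P = (14, 4)
  3P = (10, 6)
  4P = (0, 11)
  5P = (0, 8)
  6P = (10, 13)
  7P = (14, 15)
  8P = (6, 16)
Match found at i = 8.

k = 8


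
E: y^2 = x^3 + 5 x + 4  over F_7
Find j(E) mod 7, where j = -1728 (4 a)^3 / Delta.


Delta = -16(4 a^3 + 27 b^2) mod 7 = 5
-1728 * (4 a)^3 = -1728 * (4*5)^3 mod 7 = 6
j = 6 * 5^(-1) mod 7 = 4

j = 4 (mod 7)


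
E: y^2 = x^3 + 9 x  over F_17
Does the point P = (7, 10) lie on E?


Check whether y^2 = x^3 + 9 x + 0 (mod 17) for (x, y) = (7, 10).
LHS: y^2 = 10^2 mod 17 = 15
RHS: x^3 + 9 x + 0 = 7^3 + 9*7 + 0 mod 17 = 15
LHS = RHS

Yes, on the curve


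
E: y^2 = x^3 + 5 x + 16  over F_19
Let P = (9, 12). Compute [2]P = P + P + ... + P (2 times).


k = 2 = 10_2 (binary, LSB first: 01)
Double-and-add from P = (9, 12):
  bit 0 = 0: acc unchanged = O
  bit 1 = 1: acc = O + (17, 13) = (17, 13)

2P = (17, 13)


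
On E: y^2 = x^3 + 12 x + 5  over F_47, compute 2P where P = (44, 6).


Doubling: s = (3 x1^2 + a) / (2 y1)
s = (3*44^2 + 12) / (2*6) mod 47 = 15
x3 = s^2 - 2 x1 mod 47 = 15^2 - 2*44 = 43
y3 = s (x1 - x3) - y1 mod 47 = 15 * (44 - 43) - 6 = 9

2P = (43, 9)


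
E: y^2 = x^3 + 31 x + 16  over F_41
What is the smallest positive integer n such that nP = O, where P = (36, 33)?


Compute successive multiples of P until we hit O:
  1P = (36, 33)
  2P = (2, 39)
  3P = (28, 9)
  4P = (27, 35)
  5P = (15, 17)
  6P = (30, 36)
  7P = (6, 34)
  8P = (19, 17)
  ... (continuing to 47P)
  47P = O

ord(P) = 47


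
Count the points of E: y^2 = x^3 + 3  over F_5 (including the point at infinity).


For each x in F_5, count y with y^2 = x^3 + 0 x + 3 mod 5:
  x = 1: RHS = 4, y in [2, 3]  -> 2 point(s)
  x = 2: RHS = 1, y in [1, 4]  -> 2 point(s)
  x = 3: RHS = 0, y in [0]  -> 1 point(s)
Affine points: 5. Add the point at infinity: total = 6.

#E(F_5) = 6


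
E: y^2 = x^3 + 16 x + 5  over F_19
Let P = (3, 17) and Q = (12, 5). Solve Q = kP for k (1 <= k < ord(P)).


Enumerate multiples of P until we hit Q = (12, 5):
  1P = (3, 17)
  2P = (11, 12)
  3P = (14, 16)
  4P = (13, 15)
  5P = (0, 9)
  6P = (2, 11)
  7P = (12, 5)
Match found at i = 7.

k = 7


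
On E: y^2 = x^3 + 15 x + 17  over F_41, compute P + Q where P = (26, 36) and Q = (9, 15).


P != Q, so use the chord formula.
s = (y2 - y1) / (x2 - x1) = (20) / (24) mod 41 = 35
x3 = s^2 - x1 - x2 mod 41 = 35^2 - 26 - 9 = 1
y3 = s (x1 - x3) - y1 mod 41 = 35 * (26 - 1) - 36 = 19

P + Q = (1, 19)


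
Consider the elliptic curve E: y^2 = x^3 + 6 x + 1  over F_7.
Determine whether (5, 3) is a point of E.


Check whether y^2 = x^3 + 6 x + 1 (mod 7) for (x, y) = (5, 3).
LHS: y^2 = 3^2 mod 7 = 2
RHS: x^3 + 6 x + 1 = 5^3 + 6*5 + 1 mod 7 = 2
LHS = RHS

Yes, on the curve


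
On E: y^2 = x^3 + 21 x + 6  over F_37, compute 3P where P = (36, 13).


k = 3 = 11_2 (binary, LSB first: 11)
Double-and-add from P = (36, 13):
  bit 0 = 1: acc = O + (36, 13) = (36, 13)
  bit 1 = 1: acc = (36, 13) + (30, 21) = (18, 0)

3P = (18, 0)


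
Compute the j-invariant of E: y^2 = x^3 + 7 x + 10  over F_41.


Delta = -16(4 a^3 + 27 b^2) mod 41 = 38
-1728 * (4 a)^3 = -1728 * (4*7)^3 mod 41 = 21
j = 21 * 38^(-1) mod 41 = 34

j = 34 (mod 41)


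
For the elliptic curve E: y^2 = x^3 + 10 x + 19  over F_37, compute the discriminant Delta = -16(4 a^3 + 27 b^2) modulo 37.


4 a^3 + 27 b^2 = 4*10^3 + 27*19^2 = 4000 + 9747 = 13747
Delta = -16 * (13747) = -219952
Delta mod 37 = 13

Delta = 13 (mod 37)


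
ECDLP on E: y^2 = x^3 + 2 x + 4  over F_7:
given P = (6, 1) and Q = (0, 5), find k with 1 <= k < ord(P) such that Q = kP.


Enumerate multiples of P until we hit Q = (0, 5):
  1P = (6, 1)
  2P = (3, 3)
  3P = (0, 2)
  4P = (2, 3)
  5P = (1, 0)
  6P = (2, 4)
  7P = (0, 5)
Match found at i = 7.

k = 7


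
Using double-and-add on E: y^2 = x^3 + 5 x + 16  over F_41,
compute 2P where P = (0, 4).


k = 2 = 10_2 (binary, LSB first: 01)
Double-and-add from P = (0, 4):
  bit 0 = 0: acc unchanged = O
  bit 1 = 1: acc = O + (10, 0) = (10, 0)

2P = (10, 0)


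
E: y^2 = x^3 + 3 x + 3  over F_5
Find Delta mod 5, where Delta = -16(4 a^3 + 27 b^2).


4 a^3 + 27 b^2 = 4*3^3 + 27*3^2 = 108 + 243 = 351
Delta = -16 * (351) = -5616
Delta mod 5 = 4

Delta = 4 (mod 5)


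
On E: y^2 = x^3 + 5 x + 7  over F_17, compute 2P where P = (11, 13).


Doubling: s = (3 x1^2 + a) / (2 y1)
s = (3*11^2 + 5) / (2*13) mod 17 = 5
x3 = s^2 - 2 x1 mod 17 = 5^2 - 2*11 = 3
y3 = s (x1 - x3) - y1 mod 17 = 5 * (11 - 3) - 13 = 10

2P = (3, 10)


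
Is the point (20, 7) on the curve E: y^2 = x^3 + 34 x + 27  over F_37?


Check whether y^2 = x^3 + 34 x + 27 (mod 37) for (x, y) = (20, 7).
LHS: y^2 = 7^2 mod 37 = 12
RHS: x^3 + 34 x + 27 = 20^3 + 34*20 + 27 mod 37 = 12
LHS = RHS

Yes, on the curve


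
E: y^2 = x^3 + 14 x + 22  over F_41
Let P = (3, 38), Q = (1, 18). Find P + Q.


P != Q, so use the chord formula.
s = (y2 - y1) / (x2 - x1) = (21) / (39) mod 41 = 10
x3 = s^2 - x1 - x2 mod 41 = 10^2 - 3 - 1 = 14
y3 = s (x1 - x3) - y1 mod 41 = 10 * (3 - 14) - 38 = 16

P + Q = (14, 16)


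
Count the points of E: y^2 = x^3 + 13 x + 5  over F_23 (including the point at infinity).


For each x in F_23, count y with y^2 = x^3 + 13 x + 5 mod 23:
  x = 2: RHS = 16, y in [4, 19]  -> 2 point(s)
  x = 3: RHS = 2, y in [5, 18]  -> 2 point(s)
  x = 4: RHS = 6, y in [11, 12]  -> 2 point(s)
  x = 6: RHS = 0, y in [0]  -> 1 point(s)
  x = 7: RHS = 2, y in [5, 18]  -> 2 point(s)
  x = 8: RHS = 0, y in [0]  -> 1 point(s)
  x = 9: RHS = 0, y in [0]  -> 1 point(s)
  x = 10: RHS = 8, y in [10, 13]  -> 2 point(s)
  x = 12: RHS = 3, y in [7, 16]  -> 2 point(s)
  x = 13: RHS = 2, y in [5, 18]  -> 2 point(s)
  x = 16: RHS = 8, y in [10, 13]  -> 2 point(s)
  x = 19: RHS = 4, y in [2, 21]  -> 2 point(s)
  x = 20: RHS = 8, y in [10, 13]  -> 2 point(s)
Affine points: 23. Add the point at infinity: total = 24.

#E(F_23) = 24


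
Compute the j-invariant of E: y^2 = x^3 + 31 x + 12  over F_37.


Delta = -16(4 a^3 + 27 b^2) mod 37 = 12
-1728 * (4 a)^3 = -1728 * (4*31)^3 mod 37 = 6
j = 6 * 12^(-1) mod 37 = 19

j = 19 (mod 37)


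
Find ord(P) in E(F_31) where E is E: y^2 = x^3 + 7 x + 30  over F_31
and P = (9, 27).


Compute successive multiples of P until we hit O:
  1P = (9, 27)
  2P = (15, 21)
  3P = (8, 3)
  4P = (1, 10)
  5P = (26, 26)
  6P = (24, 14)
  7P = (23, 12)
  8P = (6, 3)
  ... (continuing to 38P)
  38P = O

ord(P) = 38


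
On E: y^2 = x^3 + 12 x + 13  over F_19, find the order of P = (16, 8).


Compute successive multiples of P until we hit O:
  1P = (16, 8)
  2P = (4, 7)
  3P = (6, 15)
  4P = (3, 0)
  5P = (6, 4)
  6P = (4, 12)
  7P = (16, 11)
  8P = O

ord(P) = 8


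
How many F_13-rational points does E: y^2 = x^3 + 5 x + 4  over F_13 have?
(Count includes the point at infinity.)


For each x in F_13, count y with y^2 = x^3 + 5 x + 4 mod 13:
  x = 0: RHS = 4, y in [2, 11]  -> 2 point(s)
  x = 1: RHS = 10, y in [6, 7]  -> 2 point(s)
  x = 2: RHS = 9, y in [3, 10]  -> 2 point(s)
  x = 4: RHS = 10, y in [6, 7]  -> 2 point(s)
  x = 6: RHS = 3, y in [4, 9]  -> 2 point(s)
  x = 8: RHS = 10, y in [6, 7]  -> 2 point(s)
  x = 10: RHS = 1, y in [1, 12]  -> 2 point(s)
  x = 11: RHS = 12, y in [5, 8]  -> 2 point(s)
Affine points: 16. Add the point at infinity: total = 17.

#E(F_13) = 17


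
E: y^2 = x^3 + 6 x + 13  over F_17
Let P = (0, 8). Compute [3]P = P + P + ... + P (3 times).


k = 3 = 11_2 (binary, LSB first: 11)
Double-and-add from P = (0, 8):
  bit 0 = 1: acc = O + (0, 8) = (0, 8)
  bit 1 = 1: acc = (0, 8) + (2, 4) = (2, 13)

3P = (2, 13)


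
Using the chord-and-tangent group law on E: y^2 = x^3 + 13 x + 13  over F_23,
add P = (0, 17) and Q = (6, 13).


P != Q, so use the chord formula.
s = (y2 - y1) / (x2 - x1) = (19) / (6) mod 23 = 7
x3 = s^2 - x1 - x2 mod 23 = 7^2 - 0 - 6 = 20
y3 = s (x1 - x3) - y1 mod 23 = 7 * (0 - 20) - 17 = 4

P + Q = (20, 4)


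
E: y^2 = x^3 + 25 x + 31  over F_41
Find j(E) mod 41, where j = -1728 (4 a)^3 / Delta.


Delta = -16(4 a^3 + 27 b^2) mod 41 = 4
-1728 * (4 a)^3 = -1728 * (4*25)^3 mod 41 = 22
j = 22 * 4^(-1) mod 41 = 26

j = 26 (mod 41)


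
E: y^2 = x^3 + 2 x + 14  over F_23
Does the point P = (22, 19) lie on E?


Check whether y^2 = x^3 + 2 x + 14 (mod 23) for (x, y) = (22, 19).
LHS: y^2 = 19^2 mod 23 = 16
RHS: x^3 + 2 x + 14 = 22^3 + 2*22 + 14 mod 23 = 11
LHS != RHS

No, not on the curve


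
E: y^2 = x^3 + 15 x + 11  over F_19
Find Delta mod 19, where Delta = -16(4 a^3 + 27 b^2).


4 a^3 + 27 b^2 = 4*15^3 + 27*11^2 = 13500 + 3267 = 16767
Delta = -16 * (16767) = -268272
Delta mod 19 = 8

Delta = 8 (mod 19)


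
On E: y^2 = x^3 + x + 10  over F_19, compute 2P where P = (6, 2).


Doubling: s = (3 x1^2 + a) / (2 y1)
s = (3*6^2 + 1) / (2*2) mod 19 = 13
x3 = s^2 - 2 x1 mod 19 = 13^2 - 2*6 = 5
y3 = s (x1 - x3) - y1 mod 19 = 13 * (6 - 5) - 2 = 11

2P = (5, 11)


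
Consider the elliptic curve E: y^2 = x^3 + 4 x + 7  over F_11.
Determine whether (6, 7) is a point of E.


Check whether y^2 = x^3 + 4 x + 7 (mod 11) for (x, y) = (6, 7).
LHS: y^2 = 7^2 mod 11 = 5
RHS: x^3 + 4 x + 7 = 6^3 + 4*6 + 7 mod 11 = 5
LHS = RHS

Yes, on the curve


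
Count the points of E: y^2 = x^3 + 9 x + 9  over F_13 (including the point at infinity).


For each x in F_13, count y with y^2 = x^3 + 9 x + 9 mod 13:
  x = 0: RHS = 9, y in [3, 10]  -> 2 point(s)
  x = 2: RHS = 9, y in [3, 10]  -> 2 point(s)
  x = 5: RHS = 10, y in [6, 7]  -> 2 point(s)
  x = 7: RHS = 12, y in [5, 8]  -> 2 point(s)
  x = 9: RHS = 0, y in [0]  -> 1 point(s)
  x = 11: RHS = 9, y in [3, 10]  -> 2 point(s)
  x = 12: RHS = 12, y in [5, 8]  -> 2 point(s)
Affine points: 13. Add the point at infinity: total = 14.

#E(F_13) = 14


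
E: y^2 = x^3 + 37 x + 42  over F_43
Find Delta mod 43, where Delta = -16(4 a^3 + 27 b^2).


4 a^3 + 27 b^2 = 4*37^3 + 27*42^2 = 202612 + 47628 = 250240
Delta = -16 * (250240) = -4003840
Delta mod 43 = 19

Delta = 19 (mod 43)
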